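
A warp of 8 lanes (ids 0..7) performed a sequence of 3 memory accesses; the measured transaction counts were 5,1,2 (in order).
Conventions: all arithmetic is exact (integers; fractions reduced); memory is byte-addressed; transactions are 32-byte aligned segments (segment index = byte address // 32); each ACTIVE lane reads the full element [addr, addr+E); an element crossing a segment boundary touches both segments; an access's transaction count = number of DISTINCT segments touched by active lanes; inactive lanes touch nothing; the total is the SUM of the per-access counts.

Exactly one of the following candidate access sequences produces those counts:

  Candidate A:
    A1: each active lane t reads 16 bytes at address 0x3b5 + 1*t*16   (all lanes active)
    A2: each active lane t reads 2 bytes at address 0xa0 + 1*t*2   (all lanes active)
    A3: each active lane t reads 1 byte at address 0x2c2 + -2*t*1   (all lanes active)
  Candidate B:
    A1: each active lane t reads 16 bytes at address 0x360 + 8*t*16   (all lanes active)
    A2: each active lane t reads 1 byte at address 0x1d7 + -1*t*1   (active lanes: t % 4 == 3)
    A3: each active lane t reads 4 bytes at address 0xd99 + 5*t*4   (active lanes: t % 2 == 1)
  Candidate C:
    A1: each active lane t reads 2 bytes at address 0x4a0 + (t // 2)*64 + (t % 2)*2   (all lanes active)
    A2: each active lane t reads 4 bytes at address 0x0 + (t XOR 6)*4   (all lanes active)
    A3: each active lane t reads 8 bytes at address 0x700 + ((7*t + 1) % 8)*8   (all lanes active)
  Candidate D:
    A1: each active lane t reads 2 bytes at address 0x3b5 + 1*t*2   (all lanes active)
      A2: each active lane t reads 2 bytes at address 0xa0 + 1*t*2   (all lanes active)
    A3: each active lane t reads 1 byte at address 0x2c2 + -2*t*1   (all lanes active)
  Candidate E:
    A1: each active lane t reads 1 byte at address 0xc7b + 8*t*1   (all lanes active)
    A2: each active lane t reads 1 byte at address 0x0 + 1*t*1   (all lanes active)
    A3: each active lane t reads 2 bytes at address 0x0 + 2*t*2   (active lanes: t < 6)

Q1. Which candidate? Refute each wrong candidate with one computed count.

B: A1 gives 8 transactions, not 5
C: A1 gives 4 transactions, not 5
D: A1 gives 2 transactions, not 5
E: A1 gives 3 transactions, not 5
A: all counts match (5,1,2)

Answer: A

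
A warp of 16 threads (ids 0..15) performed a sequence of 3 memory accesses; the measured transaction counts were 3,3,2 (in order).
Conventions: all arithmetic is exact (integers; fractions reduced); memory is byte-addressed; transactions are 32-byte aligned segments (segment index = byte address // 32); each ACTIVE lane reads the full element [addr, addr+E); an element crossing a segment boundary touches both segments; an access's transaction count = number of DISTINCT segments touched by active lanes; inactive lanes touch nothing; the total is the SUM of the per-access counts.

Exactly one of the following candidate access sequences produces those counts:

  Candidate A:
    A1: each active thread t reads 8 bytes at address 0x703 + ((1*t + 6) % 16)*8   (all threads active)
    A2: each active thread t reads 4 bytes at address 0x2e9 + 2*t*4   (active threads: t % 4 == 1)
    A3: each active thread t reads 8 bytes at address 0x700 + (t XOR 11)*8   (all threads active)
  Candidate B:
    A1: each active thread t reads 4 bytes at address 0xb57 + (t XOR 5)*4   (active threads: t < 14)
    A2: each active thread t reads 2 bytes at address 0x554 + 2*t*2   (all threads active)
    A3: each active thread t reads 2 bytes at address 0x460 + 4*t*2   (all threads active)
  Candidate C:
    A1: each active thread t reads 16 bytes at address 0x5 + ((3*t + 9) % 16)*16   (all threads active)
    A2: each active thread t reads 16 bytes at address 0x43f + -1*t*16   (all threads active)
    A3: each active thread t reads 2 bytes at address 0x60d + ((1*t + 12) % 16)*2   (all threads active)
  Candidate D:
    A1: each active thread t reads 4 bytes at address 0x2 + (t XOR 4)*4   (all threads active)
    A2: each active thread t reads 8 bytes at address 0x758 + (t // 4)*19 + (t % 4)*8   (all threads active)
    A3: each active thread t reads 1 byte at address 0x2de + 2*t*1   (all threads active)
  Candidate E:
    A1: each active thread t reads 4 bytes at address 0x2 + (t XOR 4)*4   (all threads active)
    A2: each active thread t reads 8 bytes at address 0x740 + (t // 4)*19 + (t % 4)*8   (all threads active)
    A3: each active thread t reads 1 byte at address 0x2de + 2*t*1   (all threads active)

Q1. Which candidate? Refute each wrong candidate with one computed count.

A: A1 gives 5 transactions, not 3
B: A3 gives 4 transactions, not 2
C: A1 gives 9 transactions, not 3
D: A2 gives 4 transactions, not 3
E: all counts match (3,3,2)

Answer: E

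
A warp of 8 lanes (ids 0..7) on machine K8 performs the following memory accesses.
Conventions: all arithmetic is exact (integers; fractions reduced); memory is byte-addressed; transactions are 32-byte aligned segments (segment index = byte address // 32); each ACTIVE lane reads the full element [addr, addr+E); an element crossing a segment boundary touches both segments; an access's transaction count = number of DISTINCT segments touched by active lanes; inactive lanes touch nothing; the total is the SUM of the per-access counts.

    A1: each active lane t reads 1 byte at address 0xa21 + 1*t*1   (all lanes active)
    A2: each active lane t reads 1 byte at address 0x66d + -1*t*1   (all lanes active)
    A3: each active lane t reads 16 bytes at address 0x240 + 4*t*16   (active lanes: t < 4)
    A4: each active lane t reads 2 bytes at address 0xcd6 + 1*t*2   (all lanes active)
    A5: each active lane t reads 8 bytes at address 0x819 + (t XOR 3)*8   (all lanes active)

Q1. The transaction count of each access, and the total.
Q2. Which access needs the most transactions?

A1: 1 transaction
A2: 1 transaction
A3: 4 transactions
A4: 2 transactions
A5: 3 transactions

Answer: 1,1,4,2,3; total 11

Answer: A3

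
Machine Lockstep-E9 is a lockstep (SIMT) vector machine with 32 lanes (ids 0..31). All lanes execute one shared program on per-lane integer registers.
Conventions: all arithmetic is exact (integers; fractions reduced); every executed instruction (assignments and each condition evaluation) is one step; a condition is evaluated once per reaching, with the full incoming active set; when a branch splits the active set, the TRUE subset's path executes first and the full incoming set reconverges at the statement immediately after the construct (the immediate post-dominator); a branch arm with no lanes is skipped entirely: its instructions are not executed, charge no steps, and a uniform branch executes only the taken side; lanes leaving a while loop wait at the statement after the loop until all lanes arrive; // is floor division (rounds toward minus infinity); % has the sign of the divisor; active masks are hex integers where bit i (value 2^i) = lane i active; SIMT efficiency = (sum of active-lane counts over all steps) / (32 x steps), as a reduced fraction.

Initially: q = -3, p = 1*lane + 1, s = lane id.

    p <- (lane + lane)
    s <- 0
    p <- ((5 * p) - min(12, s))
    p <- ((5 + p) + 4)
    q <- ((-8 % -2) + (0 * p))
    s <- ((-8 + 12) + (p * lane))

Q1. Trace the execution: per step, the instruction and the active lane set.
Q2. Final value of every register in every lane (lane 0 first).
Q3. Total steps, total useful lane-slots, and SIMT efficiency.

step 0: p <- (lane + lane)           0xffffffff
step 1: s <- 0                       0xffffffff
step 2: p <- ((5 * p) - min(12, s))  0xffffffff
step 3: p <- ((5 + p) + 4)           0xffffffff
step 4: q <- ((-8 % -2) + (0 * p))   0xffffffff
step 5: s <- ((-8 + 12) + (p * lane)) 0xffffffff

Answer: 6 steps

q: 0,0,0,0,0,0,0,0,0,0,0,0,0,0,0,0,0,0,0,0,0,0,0,0,0,0,0,0,0,0,0,0
p: 9,19,29,39,49,59,69,79,89,99,109,119,129,139,149,159,169,179,189,199,209,219,229,239,249,259,269,279,289,299,309,319
s: 4,23,62,121,200,299,418,557,716,895,1094,1313,1552,1811,2090,2389,2708,3047,3406,3785,4184,4603,5042,5501,5980,6479,6998,7537,8096,8675,9274,9893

steps = 6; useful = 192; efficiency = 192/192 = 1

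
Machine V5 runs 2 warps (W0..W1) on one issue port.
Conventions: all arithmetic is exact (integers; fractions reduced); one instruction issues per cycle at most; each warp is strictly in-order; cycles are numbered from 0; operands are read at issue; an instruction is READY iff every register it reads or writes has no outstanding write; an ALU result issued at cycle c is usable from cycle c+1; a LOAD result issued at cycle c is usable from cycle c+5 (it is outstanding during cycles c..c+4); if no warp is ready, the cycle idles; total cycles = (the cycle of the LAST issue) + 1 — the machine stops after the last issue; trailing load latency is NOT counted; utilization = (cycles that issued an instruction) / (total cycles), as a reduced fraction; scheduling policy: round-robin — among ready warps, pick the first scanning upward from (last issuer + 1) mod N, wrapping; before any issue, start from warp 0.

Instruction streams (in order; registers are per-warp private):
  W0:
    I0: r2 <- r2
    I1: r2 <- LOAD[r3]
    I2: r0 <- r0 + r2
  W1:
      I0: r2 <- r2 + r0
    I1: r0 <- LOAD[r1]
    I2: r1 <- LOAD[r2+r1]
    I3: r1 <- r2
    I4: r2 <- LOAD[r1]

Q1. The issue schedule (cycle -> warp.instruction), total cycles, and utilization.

cycle 0: W0.I0
cycle 1: W1.I0
cycle 2: W0.I1
cycle 3: W1.I1
cycle 4: W1.I2
cycle 5: idle
cycle 6: idle
cycle 7: W0.I2
cycle 8: idle
cycle 9: W1.I3
cycle 10: W1.I4

Answer: 11 cycles, utilization 8/11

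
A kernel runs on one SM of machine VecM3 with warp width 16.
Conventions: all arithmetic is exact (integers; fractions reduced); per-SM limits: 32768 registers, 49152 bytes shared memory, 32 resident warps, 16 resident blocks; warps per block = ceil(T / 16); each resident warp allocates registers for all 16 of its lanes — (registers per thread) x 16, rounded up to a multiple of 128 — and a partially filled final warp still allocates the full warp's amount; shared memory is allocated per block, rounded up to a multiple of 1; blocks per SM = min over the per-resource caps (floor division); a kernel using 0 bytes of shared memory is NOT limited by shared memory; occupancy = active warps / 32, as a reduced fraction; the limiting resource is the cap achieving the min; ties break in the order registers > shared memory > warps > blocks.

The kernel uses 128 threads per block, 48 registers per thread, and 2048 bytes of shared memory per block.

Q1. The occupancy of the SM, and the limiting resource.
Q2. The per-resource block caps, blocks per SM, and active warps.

Answer: occupancy 1, limited by warps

registers: 5 blocks
shared memory: 24 blocks
warps: 4 blocks
blocks: 16 blocks

Answer: 4 blocks, 32 active warps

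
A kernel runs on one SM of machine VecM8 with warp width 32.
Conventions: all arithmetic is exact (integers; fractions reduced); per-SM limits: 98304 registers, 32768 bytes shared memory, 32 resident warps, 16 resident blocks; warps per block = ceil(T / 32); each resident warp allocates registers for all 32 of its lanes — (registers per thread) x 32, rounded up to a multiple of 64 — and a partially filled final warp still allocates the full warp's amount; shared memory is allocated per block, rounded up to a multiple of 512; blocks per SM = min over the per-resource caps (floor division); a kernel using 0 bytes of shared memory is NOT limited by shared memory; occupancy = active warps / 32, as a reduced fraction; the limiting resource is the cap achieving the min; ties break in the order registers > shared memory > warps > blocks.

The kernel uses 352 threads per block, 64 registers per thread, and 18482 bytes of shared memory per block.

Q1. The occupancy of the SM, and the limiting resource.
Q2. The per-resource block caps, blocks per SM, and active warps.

Answer: occupancy 11/32, limited by shared memory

registers: 4 blocks
shared memory: 1 block
warps: 2 blocks
blocks: 16 blocks

Answer: 1 block, 11 active warps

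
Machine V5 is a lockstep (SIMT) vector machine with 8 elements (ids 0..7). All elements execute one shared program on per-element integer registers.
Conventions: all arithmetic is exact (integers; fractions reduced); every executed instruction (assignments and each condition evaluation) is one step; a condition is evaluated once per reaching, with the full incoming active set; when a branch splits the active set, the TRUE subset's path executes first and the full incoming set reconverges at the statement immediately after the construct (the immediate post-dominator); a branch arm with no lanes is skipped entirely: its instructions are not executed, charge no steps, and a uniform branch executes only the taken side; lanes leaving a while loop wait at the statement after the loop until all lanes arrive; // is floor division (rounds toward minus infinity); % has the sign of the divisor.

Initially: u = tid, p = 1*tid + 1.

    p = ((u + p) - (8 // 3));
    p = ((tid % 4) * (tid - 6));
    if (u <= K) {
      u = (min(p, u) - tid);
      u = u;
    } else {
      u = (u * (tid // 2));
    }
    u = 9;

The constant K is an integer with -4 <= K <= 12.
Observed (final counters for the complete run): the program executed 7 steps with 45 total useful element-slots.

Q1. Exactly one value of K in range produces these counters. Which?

Answer: K = 4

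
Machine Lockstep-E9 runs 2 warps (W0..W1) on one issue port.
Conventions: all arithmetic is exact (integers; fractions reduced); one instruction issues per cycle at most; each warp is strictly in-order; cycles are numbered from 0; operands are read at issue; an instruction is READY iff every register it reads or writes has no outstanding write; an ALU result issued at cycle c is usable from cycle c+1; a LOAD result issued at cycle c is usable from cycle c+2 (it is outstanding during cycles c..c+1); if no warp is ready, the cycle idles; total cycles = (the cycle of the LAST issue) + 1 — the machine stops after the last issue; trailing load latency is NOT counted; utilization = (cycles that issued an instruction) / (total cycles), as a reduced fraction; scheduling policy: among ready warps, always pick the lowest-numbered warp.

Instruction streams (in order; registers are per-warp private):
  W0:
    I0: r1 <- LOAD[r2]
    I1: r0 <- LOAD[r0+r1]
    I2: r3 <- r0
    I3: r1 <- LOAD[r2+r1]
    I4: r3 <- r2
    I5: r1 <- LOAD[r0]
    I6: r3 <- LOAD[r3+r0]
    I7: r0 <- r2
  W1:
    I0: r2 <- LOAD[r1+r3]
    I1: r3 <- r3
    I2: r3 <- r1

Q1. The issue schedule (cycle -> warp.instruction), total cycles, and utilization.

cycle 0: W0.I0
cycle 1: W1.I0
cycle 2: W0.I1
cycle 3: W1.I1
cycle 4: W0.I2
cycle 5: W0.I3
cycle 6: W0.I4
cycle 7: W0.I5
cycle 8: W0.I6
cycle 9: W0.I7
cycle 10: W1.I2

Answer: 11 cycles, utilization 1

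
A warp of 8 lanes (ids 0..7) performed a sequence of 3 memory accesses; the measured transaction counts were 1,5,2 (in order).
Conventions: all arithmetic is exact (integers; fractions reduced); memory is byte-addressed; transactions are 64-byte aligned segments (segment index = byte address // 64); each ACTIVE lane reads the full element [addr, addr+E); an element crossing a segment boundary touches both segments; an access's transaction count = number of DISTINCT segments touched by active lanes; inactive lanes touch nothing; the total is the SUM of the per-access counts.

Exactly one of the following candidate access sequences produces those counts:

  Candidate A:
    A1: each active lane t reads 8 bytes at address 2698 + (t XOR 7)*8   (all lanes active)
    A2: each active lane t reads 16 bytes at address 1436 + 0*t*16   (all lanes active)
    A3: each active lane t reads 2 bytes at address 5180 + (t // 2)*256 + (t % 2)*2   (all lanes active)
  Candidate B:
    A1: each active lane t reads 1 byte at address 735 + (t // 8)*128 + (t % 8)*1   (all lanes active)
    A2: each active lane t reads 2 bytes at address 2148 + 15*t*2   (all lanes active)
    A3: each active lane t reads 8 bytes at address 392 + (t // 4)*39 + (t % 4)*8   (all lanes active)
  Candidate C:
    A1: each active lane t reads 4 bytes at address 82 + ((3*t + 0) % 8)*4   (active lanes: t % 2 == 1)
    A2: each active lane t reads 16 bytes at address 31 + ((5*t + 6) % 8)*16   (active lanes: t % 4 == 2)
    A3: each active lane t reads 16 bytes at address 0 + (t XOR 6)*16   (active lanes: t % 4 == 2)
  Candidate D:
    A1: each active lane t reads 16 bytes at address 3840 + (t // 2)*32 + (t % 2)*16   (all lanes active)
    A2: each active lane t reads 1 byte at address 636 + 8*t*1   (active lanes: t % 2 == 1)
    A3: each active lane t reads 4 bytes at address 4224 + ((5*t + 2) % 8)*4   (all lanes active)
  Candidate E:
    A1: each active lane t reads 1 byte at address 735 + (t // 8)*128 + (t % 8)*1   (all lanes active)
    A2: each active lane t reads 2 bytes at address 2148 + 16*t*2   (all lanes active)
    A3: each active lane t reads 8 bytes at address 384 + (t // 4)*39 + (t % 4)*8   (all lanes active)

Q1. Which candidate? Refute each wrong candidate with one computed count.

A: A1 gives 2 transactions, not 1
B: A2 gives 4 transactions, not 5
C: A2 gives 2 transactions, not 5
D: A1 gives 2 transactions, not 1
E: all counts match (1,5,2)

Answer: E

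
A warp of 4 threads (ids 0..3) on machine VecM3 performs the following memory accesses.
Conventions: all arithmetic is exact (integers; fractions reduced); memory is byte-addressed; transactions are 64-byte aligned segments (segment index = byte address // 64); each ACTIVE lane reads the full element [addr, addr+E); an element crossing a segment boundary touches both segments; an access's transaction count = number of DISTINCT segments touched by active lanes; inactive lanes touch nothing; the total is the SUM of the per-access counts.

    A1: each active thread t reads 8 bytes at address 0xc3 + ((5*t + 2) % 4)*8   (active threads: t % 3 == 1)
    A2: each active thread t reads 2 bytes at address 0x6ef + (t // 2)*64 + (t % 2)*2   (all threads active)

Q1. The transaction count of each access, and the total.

A1: 1 transaction
A2: 2 transactions

Answer: 1,2; total 3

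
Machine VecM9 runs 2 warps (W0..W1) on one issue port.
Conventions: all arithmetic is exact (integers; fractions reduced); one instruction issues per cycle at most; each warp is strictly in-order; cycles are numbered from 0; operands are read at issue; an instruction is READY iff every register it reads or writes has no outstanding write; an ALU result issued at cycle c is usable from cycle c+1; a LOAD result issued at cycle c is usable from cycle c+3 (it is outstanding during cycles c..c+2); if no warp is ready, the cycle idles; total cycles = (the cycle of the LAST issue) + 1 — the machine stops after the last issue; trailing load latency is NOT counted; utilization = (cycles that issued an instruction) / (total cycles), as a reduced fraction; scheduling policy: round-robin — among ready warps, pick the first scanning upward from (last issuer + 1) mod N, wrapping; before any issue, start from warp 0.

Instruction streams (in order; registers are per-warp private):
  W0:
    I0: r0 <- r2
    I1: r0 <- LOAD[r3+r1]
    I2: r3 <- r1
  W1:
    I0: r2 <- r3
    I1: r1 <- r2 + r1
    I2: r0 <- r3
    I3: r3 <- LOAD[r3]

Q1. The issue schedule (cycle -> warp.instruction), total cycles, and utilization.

cycle 0: W0.I0
cycle 1: W1.I0
cycle 2: W0.I1
cycle 3: W1.I1
cycle 4: W0.I2
cycle 5: W1.I2
cycle 6: W1.I3

Answer: 7 cycles, utilization 1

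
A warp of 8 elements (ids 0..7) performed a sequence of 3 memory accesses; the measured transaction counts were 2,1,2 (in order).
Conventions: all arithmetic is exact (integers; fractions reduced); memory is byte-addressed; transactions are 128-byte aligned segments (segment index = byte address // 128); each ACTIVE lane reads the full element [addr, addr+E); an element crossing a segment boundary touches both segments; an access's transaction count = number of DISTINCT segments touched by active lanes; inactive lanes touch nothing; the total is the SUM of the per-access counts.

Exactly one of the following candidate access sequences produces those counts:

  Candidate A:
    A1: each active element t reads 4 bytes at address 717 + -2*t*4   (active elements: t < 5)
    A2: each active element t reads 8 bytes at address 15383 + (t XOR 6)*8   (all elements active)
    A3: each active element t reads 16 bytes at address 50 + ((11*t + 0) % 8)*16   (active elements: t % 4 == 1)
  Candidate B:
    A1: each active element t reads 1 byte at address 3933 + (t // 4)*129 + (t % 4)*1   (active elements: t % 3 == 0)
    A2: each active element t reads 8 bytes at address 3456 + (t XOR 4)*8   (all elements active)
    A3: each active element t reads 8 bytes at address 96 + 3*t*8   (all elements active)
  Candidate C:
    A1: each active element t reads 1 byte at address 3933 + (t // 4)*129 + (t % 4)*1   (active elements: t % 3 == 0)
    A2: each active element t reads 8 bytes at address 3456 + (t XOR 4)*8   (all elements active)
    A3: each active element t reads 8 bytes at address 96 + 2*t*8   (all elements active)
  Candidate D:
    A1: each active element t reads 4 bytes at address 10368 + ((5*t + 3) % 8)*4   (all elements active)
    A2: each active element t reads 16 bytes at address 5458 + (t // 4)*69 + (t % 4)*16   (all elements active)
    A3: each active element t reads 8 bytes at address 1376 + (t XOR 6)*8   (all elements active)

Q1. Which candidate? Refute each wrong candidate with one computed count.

A: A1 gives 1 transaction, not 2
B: A3 gives 3 transactions, not 2
D: A1 gives 1 transaction, not 2
C: all counts match (2,1,2)

Answer: C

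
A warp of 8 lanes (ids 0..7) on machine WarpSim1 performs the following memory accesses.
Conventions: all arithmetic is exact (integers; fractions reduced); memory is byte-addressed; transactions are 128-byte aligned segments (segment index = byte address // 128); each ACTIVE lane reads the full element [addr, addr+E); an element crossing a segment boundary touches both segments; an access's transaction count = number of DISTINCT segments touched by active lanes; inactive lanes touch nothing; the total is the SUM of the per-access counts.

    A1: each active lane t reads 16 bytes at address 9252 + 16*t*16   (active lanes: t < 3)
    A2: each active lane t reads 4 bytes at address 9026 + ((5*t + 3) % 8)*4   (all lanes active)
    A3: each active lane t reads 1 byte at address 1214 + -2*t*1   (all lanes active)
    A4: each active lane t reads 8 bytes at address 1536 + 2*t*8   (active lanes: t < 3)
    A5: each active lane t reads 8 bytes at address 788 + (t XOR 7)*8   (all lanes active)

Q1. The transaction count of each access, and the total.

A1: 3 transactions
A2: 1 transaction
A3: 1 transaction
A4: 1 transaction
A5: 1 transaction

Answer: 3,1,1,1,1; total 7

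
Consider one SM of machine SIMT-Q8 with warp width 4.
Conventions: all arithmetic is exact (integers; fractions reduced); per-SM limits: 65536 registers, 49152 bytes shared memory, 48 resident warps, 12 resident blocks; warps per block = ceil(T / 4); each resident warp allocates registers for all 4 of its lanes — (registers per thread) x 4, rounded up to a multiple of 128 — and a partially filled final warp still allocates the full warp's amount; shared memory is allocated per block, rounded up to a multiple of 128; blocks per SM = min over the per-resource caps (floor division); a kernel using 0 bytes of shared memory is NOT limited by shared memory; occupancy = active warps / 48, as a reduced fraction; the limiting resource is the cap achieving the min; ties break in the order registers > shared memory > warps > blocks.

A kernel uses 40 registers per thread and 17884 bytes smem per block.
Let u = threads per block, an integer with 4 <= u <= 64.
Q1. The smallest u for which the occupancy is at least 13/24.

Answer: u = 49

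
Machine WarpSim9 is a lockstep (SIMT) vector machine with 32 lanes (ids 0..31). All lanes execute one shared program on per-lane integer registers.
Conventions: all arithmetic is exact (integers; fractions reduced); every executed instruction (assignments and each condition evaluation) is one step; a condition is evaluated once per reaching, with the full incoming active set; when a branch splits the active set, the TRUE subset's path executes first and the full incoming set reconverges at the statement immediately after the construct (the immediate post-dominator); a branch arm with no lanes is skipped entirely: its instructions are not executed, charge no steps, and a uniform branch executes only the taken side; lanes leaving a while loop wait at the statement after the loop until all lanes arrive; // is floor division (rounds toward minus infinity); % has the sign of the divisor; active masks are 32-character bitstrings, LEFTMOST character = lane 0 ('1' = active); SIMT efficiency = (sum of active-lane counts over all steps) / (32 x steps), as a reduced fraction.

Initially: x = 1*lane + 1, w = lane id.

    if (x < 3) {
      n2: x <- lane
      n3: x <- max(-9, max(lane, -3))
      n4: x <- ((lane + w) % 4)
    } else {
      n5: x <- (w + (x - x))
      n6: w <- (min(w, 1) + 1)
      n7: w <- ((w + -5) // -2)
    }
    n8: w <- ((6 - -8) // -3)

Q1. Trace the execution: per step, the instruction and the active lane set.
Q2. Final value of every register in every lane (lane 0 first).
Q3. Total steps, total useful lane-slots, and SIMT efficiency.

step 0: eval (x < 3)                 11111111111111111111111111111111
step 1: x <- lane                    11000000000000000000000000000000
step 2: x <- max(-9, max(lane, -3))  11000000000000000000000000000000
step 3: x <- ((lane + w) % 4)        11000000000000000000000000000000
step 4: x <- (w + (x - x))           00111111111111111111111111111111
step 5: w <- (min(w, 1) + 1)         00111111111111111111111111111111
step 6: w <- ((w + -5) // -2)        00111111111111111111111111111111
step 7: w <- ((6 - -8) // -3)        11111111111111111111111111111111

Answer: 8 steps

x: 0,2,2,3,4,5,6,7,8,9,10,11,12,13,14,15,16,17,18,19,20,21,22,23,24,25,26,27,28,29,30,31
w: -5,-5,-5,-5,-5,-5,-5,-5,-5,-5,-5,-5,-5,-5,-5,-5,-5,-5,-5,-5,-5,-5,-5,-5,-5,-5,-5,-5,-5,-5,-5,-5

steps = 8; useful = 160; efficiency = 160/256 = 5/8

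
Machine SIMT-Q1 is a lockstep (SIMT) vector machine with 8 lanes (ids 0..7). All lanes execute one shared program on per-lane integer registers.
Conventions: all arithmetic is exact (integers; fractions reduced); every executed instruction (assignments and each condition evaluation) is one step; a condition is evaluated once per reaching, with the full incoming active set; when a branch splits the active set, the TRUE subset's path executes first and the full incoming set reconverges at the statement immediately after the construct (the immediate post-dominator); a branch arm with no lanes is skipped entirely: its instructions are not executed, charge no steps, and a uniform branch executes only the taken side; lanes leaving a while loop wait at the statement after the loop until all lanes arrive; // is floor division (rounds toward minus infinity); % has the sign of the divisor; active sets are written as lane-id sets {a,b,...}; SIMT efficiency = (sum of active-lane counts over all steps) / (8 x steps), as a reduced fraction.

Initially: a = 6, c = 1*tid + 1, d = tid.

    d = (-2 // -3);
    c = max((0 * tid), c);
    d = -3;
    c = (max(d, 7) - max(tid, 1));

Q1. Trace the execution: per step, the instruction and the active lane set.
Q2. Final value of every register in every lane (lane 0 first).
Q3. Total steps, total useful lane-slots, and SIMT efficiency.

step 0: d <- (-2 // -3)              {0,1,2,3,4,5,6,7}
step 1: c <- max((0 * tid), c)       {0,1,2,3,4,5,6,7}
step 2: d <- -3                      {0,1,2,3,4,5,6,7}
step 3: c <- (max(d, 7) - max(tid, 1)) {0,1,2,3,4,5,6,7}

Answer: 4 steps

a: 6,6,6,6,6,6,6,6
c: 6,6,5,4,3,2,1,0
d: -3,-3,-3,-3,-3,-3,-3,-3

steps = 4; useful = 32; efficiency = 32/32 = 1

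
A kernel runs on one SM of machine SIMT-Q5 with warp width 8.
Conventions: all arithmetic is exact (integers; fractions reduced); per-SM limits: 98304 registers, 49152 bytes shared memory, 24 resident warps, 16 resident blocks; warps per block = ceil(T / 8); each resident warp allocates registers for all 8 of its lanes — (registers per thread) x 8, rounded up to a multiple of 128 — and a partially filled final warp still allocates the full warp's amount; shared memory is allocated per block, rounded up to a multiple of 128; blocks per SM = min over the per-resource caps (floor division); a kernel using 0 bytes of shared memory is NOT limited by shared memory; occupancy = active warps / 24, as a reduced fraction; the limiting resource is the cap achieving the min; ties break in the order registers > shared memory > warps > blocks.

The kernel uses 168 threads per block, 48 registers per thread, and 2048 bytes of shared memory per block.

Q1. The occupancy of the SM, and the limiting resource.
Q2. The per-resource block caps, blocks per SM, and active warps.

Answer: occupancy 7/8, limited by warps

registers: 12 blocks
shared memory: 24 blocks
warps: 1 block
blocks: 16 blocks

Answer: 1 block, 21 active warps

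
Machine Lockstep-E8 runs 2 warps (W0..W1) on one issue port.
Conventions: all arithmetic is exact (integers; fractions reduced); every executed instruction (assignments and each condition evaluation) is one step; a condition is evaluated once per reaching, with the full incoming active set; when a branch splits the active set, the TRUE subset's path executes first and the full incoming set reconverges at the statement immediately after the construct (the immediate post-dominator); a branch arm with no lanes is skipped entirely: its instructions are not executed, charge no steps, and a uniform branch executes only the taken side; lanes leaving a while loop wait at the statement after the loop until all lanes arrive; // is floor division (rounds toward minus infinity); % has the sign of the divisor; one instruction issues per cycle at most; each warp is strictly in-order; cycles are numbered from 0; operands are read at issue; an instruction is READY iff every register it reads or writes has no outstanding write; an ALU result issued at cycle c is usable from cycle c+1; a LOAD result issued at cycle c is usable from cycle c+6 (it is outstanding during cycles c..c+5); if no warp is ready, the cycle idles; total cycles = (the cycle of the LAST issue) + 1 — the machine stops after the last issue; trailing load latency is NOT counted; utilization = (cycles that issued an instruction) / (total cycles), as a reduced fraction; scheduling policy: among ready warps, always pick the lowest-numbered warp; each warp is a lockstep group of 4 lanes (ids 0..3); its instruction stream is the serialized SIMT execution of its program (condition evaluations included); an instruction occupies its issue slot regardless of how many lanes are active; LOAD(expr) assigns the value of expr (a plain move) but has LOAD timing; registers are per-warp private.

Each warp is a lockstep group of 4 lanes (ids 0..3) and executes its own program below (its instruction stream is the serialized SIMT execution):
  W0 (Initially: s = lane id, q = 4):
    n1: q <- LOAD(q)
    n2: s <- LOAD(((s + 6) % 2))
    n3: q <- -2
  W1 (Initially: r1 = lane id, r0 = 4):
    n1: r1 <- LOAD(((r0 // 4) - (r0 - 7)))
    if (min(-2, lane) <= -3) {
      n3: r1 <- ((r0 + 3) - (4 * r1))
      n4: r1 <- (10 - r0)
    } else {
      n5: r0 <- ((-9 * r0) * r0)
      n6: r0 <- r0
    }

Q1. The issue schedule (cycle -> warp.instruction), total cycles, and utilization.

cycle 0: W0.I0
cycle 1: W0.I1
cycle 2: W1.I0
cycle 3: W1.I1
cycle 4: W1.I2
cycle 5: W1.I3
cycle 6: W0.I2

Answer: 7 cycles, utilization 1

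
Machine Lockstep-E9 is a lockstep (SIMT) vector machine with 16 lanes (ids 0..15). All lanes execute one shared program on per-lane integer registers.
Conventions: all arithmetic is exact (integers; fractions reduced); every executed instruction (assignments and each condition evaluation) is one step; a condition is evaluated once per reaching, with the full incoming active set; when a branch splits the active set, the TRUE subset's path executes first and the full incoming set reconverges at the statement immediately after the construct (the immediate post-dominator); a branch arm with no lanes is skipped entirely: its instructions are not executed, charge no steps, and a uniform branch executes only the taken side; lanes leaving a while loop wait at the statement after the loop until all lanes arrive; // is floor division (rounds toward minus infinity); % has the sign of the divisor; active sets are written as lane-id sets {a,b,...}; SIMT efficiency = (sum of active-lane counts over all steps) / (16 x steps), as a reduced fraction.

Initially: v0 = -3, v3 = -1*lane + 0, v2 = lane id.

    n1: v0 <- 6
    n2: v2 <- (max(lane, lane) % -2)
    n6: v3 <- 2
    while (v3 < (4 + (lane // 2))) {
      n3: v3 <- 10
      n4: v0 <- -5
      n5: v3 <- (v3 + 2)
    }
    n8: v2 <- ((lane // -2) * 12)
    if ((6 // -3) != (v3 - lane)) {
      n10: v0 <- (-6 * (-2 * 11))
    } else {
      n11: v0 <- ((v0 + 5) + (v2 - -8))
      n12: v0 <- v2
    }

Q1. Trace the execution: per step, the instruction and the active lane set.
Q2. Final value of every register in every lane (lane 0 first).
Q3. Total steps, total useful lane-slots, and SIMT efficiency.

step 0: v0 <- 6                      {0,1,2,3,4,5,6,7,8,9,10,11,12,13,14,15}
step 1: v2 <- (max(lane, lane) % -2) {0,1,2,3,4,5,6,7,8,9,10,11,12,13,14,15}
step 2: v3 <- 2                      {0,1,2,3,4,5,6,7,8,9,10,11,12,13,14,15}
step 3: eval (v3 < (4 + (lane // 2))) {0,1,2,3,4,5,6,7,8,9,10,11,12,13,14,15}
step 4: v3 <- 10                     {0,1,2,3,4,5,6,7,8,9,10,11,12,13,14,15}
step 5: v0 <- -5                     {0,1,2,3,4,5,6,7,8,9,10,11,12,13,14,15}
step 6: v3 <- (v3 + 2)               {0,1,2,3,4,5,6,7,8,9,10,11,12,13,14,15}
step 7: eval (v3 < (4 + (lane // 2))) {0,1,2,3,4,5,6,7,8,9,10,11,12,13,14,15}
step 8: v2 <- ((lane // -2) * 12)    {0,1,2,3,4,5,6,7,8,9,10,11,12,13,14,15}
step 9: eval ((6 // -3) != (v3 - lane)) {0,1,2,3,4,5,6,7,8,9,10,11,12,13,14,15}
step 10: v0 <- (-6 * (-2 * 11))       {0,1,2,3,4,5,6,7,8,9,10,11,12,13,15}
step 11: v0 <- ((v0 + 5) + (v2 - -8)) {14}
step 12: v0 <- v2                     {14}

Answer: 13 steps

v0: 132,132,132,132,132,132,132,132,132,132,132,132,132,132,-84,132
v3: 12,12,12,12,12,12,12,12,12,12,12,12,12,12,12,12
v2: 0,-12,-12,-24,-24,-36,-36,-48,-48,-60,-60,-72,-72,-84,-84,-96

steps = 13; useful = 177; efficiency = 177/208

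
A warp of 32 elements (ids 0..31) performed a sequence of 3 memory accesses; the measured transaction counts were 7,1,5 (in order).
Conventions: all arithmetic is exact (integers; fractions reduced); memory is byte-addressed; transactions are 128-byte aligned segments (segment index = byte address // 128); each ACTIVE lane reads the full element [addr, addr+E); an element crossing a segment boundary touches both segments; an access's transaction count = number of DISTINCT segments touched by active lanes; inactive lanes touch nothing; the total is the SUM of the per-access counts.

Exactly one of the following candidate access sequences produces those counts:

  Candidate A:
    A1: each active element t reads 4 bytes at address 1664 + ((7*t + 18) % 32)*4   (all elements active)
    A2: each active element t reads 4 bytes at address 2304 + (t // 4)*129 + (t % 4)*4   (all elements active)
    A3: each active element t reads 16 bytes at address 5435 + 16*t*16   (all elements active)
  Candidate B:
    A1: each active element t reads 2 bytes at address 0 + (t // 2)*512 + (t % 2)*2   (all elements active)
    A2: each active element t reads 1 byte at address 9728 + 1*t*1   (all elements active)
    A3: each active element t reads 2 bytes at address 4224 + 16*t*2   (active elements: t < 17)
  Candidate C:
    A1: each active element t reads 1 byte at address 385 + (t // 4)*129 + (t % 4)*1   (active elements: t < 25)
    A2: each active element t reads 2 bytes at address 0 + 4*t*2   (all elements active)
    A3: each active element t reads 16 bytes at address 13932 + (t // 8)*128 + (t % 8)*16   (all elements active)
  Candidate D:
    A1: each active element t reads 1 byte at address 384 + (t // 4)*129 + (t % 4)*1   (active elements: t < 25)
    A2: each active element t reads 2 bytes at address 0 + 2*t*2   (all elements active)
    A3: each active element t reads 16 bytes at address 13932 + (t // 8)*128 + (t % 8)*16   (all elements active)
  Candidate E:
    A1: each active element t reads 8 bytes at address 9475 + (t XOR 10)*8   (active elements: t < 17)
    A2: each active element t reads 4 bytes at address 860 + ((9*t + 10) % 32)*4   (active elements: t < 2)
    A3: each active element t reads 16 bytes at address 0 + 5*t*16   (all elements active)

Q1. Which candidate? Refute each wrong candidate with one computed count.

A: A1 gives 1 transaction, not 7
B: A1 gives 16 transactions, not 7
C: A2 gives 2 transactions, not 1
E: A1 gives 2 transactions, not 7
D: all counts match (7,1,5)

Answer: D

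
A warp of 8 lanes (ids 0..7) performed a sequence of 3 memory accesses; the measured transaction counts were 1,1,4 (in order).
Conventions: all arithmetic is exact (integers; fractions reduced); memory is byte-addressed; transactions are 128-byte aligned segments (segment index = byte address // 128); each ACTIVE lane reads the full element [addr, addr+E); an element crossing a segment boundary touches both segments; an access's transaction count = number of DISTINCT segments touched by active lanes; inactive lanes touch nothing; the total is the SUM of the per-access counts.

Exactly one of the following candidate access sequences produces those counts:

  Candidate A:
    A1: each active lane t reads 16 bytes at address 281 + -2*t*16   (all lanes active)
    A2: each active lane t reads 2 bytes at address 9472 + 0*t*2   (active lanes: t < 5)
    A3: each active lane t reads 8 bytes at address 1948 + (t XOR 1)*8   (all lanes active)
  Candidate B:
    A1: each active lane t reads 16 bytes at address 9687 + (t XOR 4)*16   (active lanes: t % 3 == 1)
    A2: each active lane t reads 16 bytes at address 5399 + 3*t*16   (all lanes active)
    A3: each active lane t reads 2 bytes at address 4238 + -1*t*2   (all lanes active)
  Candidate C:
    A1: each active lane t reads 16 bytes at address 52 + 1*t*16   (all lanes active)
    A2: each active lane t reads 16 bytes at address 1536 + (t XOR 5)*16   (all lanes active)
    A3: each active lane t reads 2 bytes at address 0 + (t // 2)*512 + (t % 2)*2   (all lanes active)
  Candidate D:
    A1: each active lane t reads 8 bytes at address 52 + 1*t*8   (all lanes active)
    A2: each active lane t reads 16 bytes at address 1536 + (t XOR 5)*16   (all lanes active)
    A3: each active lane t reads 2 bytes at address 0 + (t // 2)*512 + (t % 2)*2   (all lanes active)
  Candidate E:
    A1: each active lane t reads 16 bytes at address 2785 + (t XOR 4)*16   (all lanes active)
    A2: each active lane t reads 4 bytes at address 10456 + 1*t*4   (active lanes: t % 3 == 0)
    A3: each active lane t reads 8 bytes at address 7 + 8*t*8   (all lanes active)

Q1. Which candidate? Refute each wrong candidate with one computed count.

A: A1 gives 3 transactions, not 1
B: A1 gives 2 transactions, not 1
C: A1 gives 2 transactions, not 1
E: A1 gives 2 transactions, not 1
D: all counts match (1,1,4)

Answer: D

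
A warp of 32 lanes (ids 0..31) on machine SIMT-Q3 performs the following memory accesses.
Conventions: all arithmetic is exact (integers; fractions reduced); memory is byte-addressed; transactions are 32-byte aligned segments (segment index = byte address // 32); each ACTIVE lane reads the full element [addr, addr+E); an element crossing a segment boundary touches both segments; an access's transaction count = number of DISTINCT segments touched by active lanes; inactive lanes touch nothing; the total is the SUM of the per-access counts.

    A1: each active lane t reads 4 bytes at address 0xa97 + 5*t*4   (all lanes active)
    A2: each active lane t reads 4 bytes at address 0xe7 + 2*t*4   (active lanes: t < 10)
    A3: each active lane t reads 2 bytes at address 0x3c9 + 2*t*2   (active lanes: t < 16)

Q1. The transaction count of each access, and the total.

A1: 21 transactions
A2: 3 transactions
A3: 3 transactions

Answer: 21,3,3; total 27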